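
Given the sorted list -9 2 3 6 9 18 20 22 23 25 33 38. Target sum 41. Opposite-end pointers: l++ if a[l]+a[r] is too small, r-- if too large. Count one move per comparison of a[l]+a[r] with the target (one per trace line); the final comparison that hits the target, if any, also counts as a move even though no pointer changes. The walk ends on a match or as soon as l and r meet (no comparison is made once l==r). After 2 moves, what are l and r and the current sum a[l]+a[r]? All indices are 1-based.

[1,12] -9+38=29 <41 → l++
[2,12] 2+38=40 <41 → l++

l=3, r=12, sum=41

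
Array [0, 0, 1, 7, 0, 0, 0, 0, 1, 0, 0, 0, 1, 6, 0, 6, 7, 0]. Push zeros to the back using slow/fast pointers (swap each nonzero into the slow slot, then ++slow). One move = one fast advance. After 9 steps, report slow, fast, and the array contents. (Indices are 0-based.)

slow=3, fast=9, a=[1, 7, 1, 0, 0, 0, 0, 0, 0, 0, 0, 0, 1, 6, 0, 6, 7, 0]

(s=0,f=0) a[fast]=0 → fast++
(s=0,f=1) a[fast]=0 → fast++
(s=0,f=2) a[fast]=1≠0 swap→a[0]=1 → slow++,fast++
(s=1,f=3) a[fast]=7≠0 swap→a[1]=7 → slow++,fast++
(s=2,f=4) a[fast]=0 → fast++
(s=2,f=5) a[fast]=0 → fast++
(s=2,f=6) a[fast]=0 → fast++
(s=2,f=7) a[fast]=0 → fast++
(s=2,f=8) a[fast]=1≠0 swap→a[2]=1 → slow++,fast++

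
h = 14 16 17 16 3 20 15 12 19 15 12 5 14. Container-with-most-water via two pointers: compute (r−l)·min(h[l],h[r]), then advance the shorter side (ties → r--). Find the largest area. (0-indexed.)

max area = 168

l=0 r=12: min(14,14)*12=168 best=168 *, r--
l=0 r=11: min(14,5)*11=55 best=168, r--
l=0 r=10: min(14,12)*10=120 best=168, r--
l=0 r=9: min(14,15)*9=126 best=168, l++
l=1 r=9: min(16,15)*8=120 best=168, r--
l=1 r=8: min(16,19)*7=112 best=168, l++
l=2 r=8: min(17,19)*6=102 best=168, l++
l=3 r=8: min(16,19)*5=80 best=168, l++
l=4 r=8: min(3,19)*4=12 best=168, l++
l=5 r=8: min(20,19)*3=57 best=168, r--
l=5 r=7: min(20,12)*2=24 best=168, r--
l=5 r=6: min(20,15)*1=15 best=168, r--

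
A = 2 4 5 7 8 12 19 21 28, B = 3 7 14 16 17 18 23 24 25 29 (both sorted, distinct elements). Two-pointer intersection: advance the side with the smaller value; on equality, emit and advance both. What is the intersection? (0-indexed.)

i=0 j=0: 2<3, i++
i=1 j=0: 4>3, j++
i=1 j=1: 4<7, i++
i=2 j=1: 5<7, i++
i=3 j=1: 7==7 emit, i++,j++
i=4 j=2: 8<14, i++
i=5 j=2: 12<14, i++
i=6 j=2: 19>14, j++
i=6 j=3: 19>16, j++
i=6 j=4: 19>17, j++
i=6 j=5: 19>18, j++
i=6 j=6: 19<23, i++
i=7 j=6: 21<23, i++
i=8 j=6: 28>23, j++
i=8 j=7: 28>24, j++
i=8 j=8: 28>25, j++
i=8 j=9: 28<29, i++

intersection = [7]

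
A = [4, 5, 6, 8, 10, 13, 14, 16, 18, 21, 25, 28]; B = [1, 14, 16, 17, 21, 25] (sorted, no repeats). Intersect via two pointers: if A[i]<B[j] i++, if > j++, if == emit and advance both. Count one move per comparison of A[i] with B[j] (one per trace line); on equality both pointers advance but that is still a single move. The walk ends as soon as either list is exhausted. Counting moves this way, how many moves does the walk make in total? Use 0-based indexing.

i=0 j=0: 4>1, j++
i=0 j=1: 4<14, i++
i=1 j=1: 5<14, i++
i=2 j=1: 6<14, i++
i=3 j=1: 8<14, i++
i=4 j=1: 10<14, i++
i=5 j=1: 13<14, i++
i=6 j=1: 14==14 emit, i++,j++
i=7 j=2: 16==16 emit, i++,j++
i=8 j=3: 18>17, j++
i=8 j=4: 18<21, i++
i=9 j=4: 21==21 emit, i++,j++
i=10 j=5: 25==25 emit, i++,j++

13 moves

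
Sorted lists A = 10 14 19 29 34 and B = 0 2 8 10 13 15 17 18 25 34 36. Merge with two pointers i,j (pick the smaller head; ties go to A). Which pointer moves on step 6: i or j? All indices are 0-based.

i=0 j=0: A[i]=10>B[j]=0 take 0, j++
i=0 j=1: A[i]=10>B[j]=2 take 2, j++
i=0 j=2: A[i]=10>B[j]=8 take 8, j++
i=0 j=3: A[i]=10<=B[j]=10 take 10, i++
i=1 j=3: A[i]=14>B[j]=10 take 10, j++
i=1 j=4: A[i]=14>B[j]=13 take 13, j++

j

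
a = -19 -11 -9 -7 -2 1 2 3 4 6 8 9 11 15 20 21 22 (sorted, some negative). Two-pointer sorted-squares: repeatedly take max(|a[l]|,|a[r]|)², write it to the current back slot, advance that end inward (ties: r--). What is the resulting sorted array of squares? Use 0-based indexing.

[1, 4, 4, 9, 16, 36, 49, 64, 81, 81, 121, 121, 225, 361, 400, 441, 484]

l=0 r=16: |-19|<=|22| out[16]=484, r--
l=0 r=15: |-19|<=|21| out[15]=441, r--
l=0 r=14: |-19|<=|20| out[14]=400, r--
l=0 r=13: |-19|>|15| out[13]=361, l++
l=1 r=13: |-11|<=|15| out[12]=225, r--
l=1 r=12: |-11|<=|11| out[11]=121, r--
l=1 r=11: |-11|>|9| out[10]=121, l++
l=2 r=11: |-9|<=|9| out[9]=81, r--
l=2 r=10: |-9|>|8| out[8]=81, l++
l=3 r=10: |-7|<=|8| out[7]=64, r--
l=3 r=9: |-7|>|6| out[6]=49, l++
l=4 r=9: |-2|<=|6| out[5]=36, r--
l=4 r=8: |-2|<=|4| out[4]=16, r--
l=4 r=7: |-2|<=|3| out[3]=9, r--
l=4 r=6: |-2|<=|2| out[2]=4, r--
l=4 r=5: |-2|>|1| out[1]=4, l++
l=5 r=5: |1|<=|1| out[0]=1, r--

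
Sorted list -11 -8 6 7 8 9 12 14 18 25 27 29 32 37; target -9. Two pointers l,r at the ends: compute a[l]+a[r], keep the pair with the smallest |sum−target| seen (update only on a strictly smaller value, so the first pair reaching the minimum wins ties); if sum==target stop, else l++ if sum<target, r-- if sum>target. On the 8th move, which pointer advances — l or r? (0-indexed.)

l=0 r=13: -11+37=26 d=35 *, r--
l=0 r=12: -11+32=21 d=30 *, r--
l=0 r=11: -11+29=18 d=27 *, r--
l=0 r=10: -11+27=16 d=25 *, r--
l=0 r=9: -11+25=14 d=23 *, r--
l=0 r=8: -11+18=7 d=16 *, r--
l=0 r=7: -11+14=3 d=12 *, r--
l=0 r=6: -11+12=1 d=10 *, r--

r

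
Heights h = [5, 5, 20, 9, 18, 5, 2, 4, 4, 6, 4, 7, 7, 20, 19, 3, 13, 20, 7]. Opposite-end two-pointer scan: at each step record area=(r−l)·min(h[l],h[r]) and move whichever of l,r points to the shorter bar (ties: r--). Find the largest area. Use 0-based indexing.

[0,18] min(5,7)*18=90 best=90 * → l++
[1,18] min(5,7)*17=85 best=90 → l++
[2,18] min(20,7)*16=112 best=112 * → r--
[2,17] min(20,20)*15=300 best=300 * → r--
[2,16] min(20,13)*14=182 best=300 → r--
[2,15] min(20,3)*13=39 best=300 → r--
[2,14] min(20,19)*12=228 best=300 → r--
[2,13] min(20,20)*11=220 best=300 → r--
[2,12] min(20,7)*10=70 best=300 → r--
[2,11] min(20,7)*9=63 best=300 → r--
[2,10] min(20,4)*8=32 best=300 → r--
[2,9] min(20,6)*7=42 best=300 → r--
[2,8] min(20,4)*6=24 best=300 → r--
[2,7] min(20,4)*5=20 best=300 → r--
[2,6] min(20,2)*4=8 best=300 → r--
[2,5] min(20,5)*3=15 best=300 → r--
[2,4] min(20,18)*2=36 best=300 → r--
[2,3] min(20,9)*1=9 best=300 → r--

max area = 300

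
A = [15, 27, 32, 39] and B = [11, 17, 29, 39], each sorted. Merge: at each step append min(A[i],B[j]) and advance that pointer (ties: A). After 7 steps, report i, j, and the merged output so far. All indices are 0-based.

i=4, j=3, merged so far=[11, 15, 17, 27, 29, 32, 39]

i=0 j=0: A[i]=15>B[j]=11 take 11, j++
i=0 j=1: A[i]=15<=B[j]=17 take 15, i++
i=1 j=1: A[i]=27>B[j]=17 take 17, j++
i=1 j=2: A[i]=27<=B[j]=29 take 27, i++
i=2 j=2: A[i]=32>B[j]=29 take 29, j++
i=2 j=3: A[i]=32<=B[j]=39 take 32, i++
i=3 j=3: A[i]=39<=B[j]=39 take 39, i++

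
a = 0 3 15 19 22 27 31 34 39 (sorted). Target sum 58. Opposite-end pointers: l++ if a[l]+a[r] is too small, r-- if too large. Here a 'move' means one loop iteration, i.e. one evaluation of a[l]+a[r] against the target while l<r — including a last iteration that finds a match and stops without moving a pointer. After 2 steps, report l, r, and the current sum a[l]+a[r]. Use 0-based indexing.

l=2, r=8, sum=54

l=0 r=8: 0+39=39 <58, l++
l=1 r=8: 3+39=42 <58, l++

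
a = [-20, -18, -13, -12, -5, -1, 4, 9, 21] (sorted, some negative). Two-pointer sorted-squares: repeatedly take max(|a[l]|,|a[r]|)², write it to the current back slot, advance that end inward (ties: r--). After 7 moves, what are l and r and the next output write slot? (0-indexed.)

l=5, r=6, next write slot=1

l=0 r=8: |-20|<=|21| out[8]=441, r--
l=0 r=7: |-20|>|9| out[7]=400, l++
l=1 r=7: |-18|>|9| out[6]=324, l++
l=2 r=7: |-13|>|9| out[5]=169, l++
l=3 r=7: |-12|>|9| out[4]=144, l++
l=4 r=7: |-5|<=|9| out[3]=81, r--
l=4 r=6: |-5|>|4| out[2]=25, l++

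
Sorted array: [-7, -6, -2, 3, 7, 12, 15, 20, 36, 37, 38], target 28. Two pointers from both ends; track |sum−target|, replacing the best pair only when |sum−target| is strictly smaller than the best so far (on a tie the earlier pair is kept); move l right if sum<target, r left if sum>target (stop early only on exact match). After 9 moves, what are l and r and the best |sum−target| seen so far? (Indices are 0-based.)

l=5, r=6, best |Δ|=1

l=0 r=10: -7+38=31 d=3 *, r--
l=0 r=9: -7+37=30 d=2 *, r--
l=0 r=8: -7+36=29 d=1 *, r--
l=0 r=7: -7+20=13 d=15, l++
l=1 r=7: -6+20=14 d=14, l++
l=2 r=7: -2+20=18 d=10, l++
l=3 r=7: 3+20=23 d=5, l++
l=4 r=7: 7+20=27 d=1, l++
l=5 r=7: 12+20=32 d=4, r--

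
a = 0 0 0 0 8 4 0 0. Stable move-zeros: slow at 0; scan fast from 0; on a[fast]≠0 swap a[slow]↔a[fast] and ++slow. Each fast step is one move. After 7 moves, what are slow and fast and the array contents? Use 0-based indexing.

(s=0,f=0) a[fast]=0 → fast++
(s=0,f=1) a[fast]=0 → fast++
(s=0,f=2) a[fast]=0 → fast++
(s=0,f=3) a[fast]=0 → fast++
(s=0,f=4) a[fast]=8≠0 swap→a[0]=8 → slow++,fast++
(s=1,f=5) a[fast]=4≠0 swap→a[1]=4 → slow++,fast++
(s=2,f=6) a[fast]=0 → fast++

slow=2, fast=7, a=[8, 4, 0, 0, 0, 0, 0, 0]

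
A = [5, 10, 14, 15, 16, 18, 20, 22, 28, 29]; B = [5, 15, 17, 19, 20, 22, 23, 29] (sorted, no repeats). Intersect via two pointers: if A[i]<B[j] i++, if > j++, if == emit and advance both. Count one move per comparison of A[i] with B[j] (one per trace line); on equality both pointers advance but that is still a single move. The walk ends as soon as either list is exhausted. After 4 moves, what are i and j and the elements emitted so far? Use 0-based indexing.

i=4, j=2, emitted=[5, 15]

[i=0,j=0] 5==5 emit → i++,j++
[i=1,j=1] 10<15 → i++
[i=2,j=1] 14<15 → i++
[i=3,j=1] 15==15 emit → i++,j++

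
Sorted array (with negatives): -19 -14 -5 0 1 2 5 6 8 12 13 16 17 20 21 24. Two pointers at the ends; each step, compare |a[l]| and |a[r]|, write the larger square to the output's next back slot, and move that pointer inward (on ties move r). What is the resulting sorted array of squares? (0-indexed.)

[0,15] |-19|<=|24| out[15]=576 → r--
[0,14] |-19|<=|21| out[14]=441 → r--
[0,13] |-19|<=|20| out[13]=400 → r--
[0,12] |-19|>|17| out[12]=361 → l++
[1,12] |-14|<=|17| out[11]=289 → r--
[1,11] |-14|<=|16| out[10]=256 → r--
[1,10] |-14|>|13| out[9]=196 → l++
[2,10] |-5|<=|13| out[8]=169 → r--
[2,9] |-5|<=|12| out[7]=144 → r--
[2,8] |-5|<=|8| out[6]=64 → r--
[2,7] |-5|<=|6| out[5]=36 → r--
[2,6] |-5|<=|5| out[4]=25 → r--
[2,5] |-5|>|2| out[3]=25 → l++
[3,5] |0|<=|2| out[2]=4 → r--
[3,4] |0|<=|1| out[1]=1 → r--
[3,3] |0|<=|0| out[0]=0 → r--

[0, 1, 4, 25, 25, 36, 64, 144, 169, 196, 256, 289, 361, 400, 441, 576]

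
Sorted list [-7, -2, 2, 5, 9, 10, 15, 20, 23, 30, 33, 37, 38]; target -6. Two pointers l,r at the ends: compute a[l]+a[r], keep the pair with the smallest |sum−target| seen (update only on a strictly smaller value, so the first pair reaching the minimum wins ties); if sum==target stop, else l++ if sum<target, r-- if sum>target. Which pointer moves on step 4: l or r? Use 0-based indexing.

r

[0,12] -7+38=31 d=37 * → r--
[0,11] -7+37=30 d=36 * → r--
[0,10] -7+33=26 d=32 * → r--
[0,9] -7+30=23 d=29 * → r--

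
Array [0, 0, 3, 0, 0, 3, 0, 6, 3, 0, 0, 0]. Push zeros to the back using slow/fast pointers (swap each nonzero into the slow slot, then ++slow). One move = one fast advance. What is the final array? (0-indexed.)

(s=0,f=0) a[fast]=0 → fast++
(s=0,f=1) a[fast]=0 → fast++
(s=0,f=2) a[fast]=3≠0 swap→a[0]=3 → slow++,fast++
(s=1,f=3) a[fast]=0 → fast++
(s=1,f=4) a[fast]=0 → fast++
(s=1,f=5) a[fast]=3≠0 swap→a[1]=3 → slow++,fast++
(s=2,f=6) a[fast]=0 → fast++
(s=2,f=7) a[fast]=6≠0 swap→a[2]=6 → slow++,fast++
(s=3,f=8) a[fast]=3≠0 swap→a[3]=3 → slow++,fast++
(s=4,f=9) a[fast]=0 → fast++
(s=4,f=10) a[fast]=0 → fast++
(s=4,f=11) a[fast]=0 → fast++

[3, 3, 6, 3, 0, 0, 0, 0, 0, 0, 0, 0]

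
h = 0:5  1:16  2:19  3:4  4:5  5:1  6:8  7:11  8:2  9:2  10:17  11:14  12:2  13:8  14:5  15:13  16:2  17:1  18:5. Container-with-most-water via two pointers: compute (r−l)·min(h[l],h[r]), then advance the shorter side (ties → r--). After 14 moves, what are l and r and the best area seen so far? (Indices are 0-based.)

[0,18] min(5,5)*18=90 best=90 * → r--
[0,17] min(5,1)*17=17 best=90 → r--
[0,16] min(5,2)*16=32 best=90 → r--
[0,15] min(5,13)*15=75 best=90 → l++
[1,15] min(16,13)*14=182 best=182 * → r--
[1,14] min(16,5)*13=65 best=182 → r--
[1,13] min(16,8)*12=96 best=182 → r--
[1,12] min(16,2)*11=22 best=182 → r--
[1,11] min(16,14)*10=140 best=182 → r--
[1,10] min(16,17)*9=144 best=182 → l++
[2,10] min(19,17)*8=136 best=182 → r--
[2,9] min(19,2)*7=14 best=182 → r--
[2,8] min(19,2)*6=12 best=182 → r--
[2,7] min(19,11)*5=55 best=182 → r--

l=2, r=6, best area=182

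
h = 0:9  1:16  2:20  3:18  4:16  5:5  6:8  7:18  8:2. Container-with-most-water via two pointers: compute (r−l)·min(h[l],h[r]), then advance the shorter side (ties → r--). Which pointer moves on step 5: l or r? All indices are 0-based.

r

[0,8] min(9,2)*8=16 best=16 * → r--
[0,7] min(9,18)*7=63 best=63 * → l++
[1,7] min(16,18)*6=96 best=96 * → l++
[2,7] min(20,18)*5=90 best=96 → r--
[2,6] min(20,8)*4=32 best=96 → r--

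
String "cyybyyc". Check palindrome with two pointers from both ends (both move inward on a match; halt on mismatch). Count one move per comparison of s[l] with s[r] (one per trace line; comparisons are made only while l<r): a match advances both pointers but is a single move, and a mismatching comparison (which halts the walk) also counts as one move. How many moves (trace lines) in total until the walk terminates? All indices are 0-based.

[0,6] 'c'=='c' → l++,r--
[1,5] 'y'=='y' → l++,r--
[2,4] 'y'=='y' → l++,r--

3 moves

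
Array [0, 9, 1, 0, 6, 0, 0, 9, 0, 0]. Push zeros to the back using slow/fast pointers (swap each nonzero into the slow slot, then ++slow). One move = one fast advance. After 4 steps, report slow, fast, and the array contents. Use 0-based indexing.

slow=2, fast=4, a=[9, 1, 0, 0, 6, 0, 0, 9, 0, 0]

(s=0,f=0) a[fast]=0 → fast++
(s=0,f=1) a[fast]=9≠0 swap→a[0]=9 → slow++,fast++
(s=1,f=2) a[fast]=1≠0 swap→a[1]=1 → slow++,fast++
(s=2,f=3) a[fast]=0 → fast++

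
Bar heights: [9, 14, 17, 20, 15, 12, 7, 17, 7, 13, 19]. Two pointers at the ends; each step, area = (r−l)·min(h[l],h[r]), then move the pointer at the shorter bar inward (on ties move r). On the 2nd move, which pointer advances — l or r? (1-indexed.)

l=1 r=11: min(9,19)*10=90 best=90 *, l++
l=2 r=11: min(14,19)*9=126 best=126 *, l++

l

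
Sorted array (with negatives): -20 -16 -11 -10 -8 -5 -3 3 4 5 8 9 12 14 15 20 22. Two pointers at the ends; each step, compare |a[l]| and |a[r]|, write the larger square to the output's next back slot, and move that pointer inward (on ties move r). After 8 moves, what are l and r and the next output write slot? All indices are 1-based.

l=4, r=12, next write slot=9

l=1 r=17: |-20|<=|22| out[17]=484, r--
l=1 r=16: |-20|<=|20| out[16]=400, r--
l=1 r=15: |-20|>|15| out[15]=400, l++
l=2 r=15: |-16|>|15| out[14]=256, l++
l=3 r=15: |-11|<=|15| out[13]=225, r--
l=3 r=14: |-11|<=|14| out[12]=196, r--
l=3 r=13: |-11|<=|12| out[11]=144, r--
l=3 r=12: |-11|>|9| out[10]=121, l++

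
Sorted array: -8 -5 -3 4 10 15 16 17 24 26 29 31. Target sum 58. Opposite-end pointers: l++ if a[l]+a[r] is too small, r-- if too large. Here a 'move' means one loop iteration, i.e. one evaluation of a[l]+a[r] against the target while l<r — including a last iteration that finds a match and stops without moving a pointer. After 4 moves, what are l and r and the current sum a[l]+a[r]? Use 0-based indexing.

l=4, r=11, sum=41

[0,11] -8+31=23 <58 → l++
[1,11] -5+31=26 <58 → l++
[2,11] -3+31=28 <58 → l++
[3,11] 4+31=35 <58 → l++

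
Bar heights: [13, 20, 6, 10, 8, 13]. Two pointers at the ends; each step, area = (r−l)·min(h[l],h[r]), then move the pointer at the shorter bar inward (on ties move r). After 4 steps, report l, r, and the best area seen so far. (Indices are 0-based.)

l=0, r=1, best area=65

l=0 r=5: min(13,13)*5=65 best=65 *, r--
l=0 r=4: min(13,8)*4=32 best=65, r--
l=0 r=3: min(13,10)*3=30 best=65, r--
l=0 r=2: min(13,6)*2=12 best=65, r--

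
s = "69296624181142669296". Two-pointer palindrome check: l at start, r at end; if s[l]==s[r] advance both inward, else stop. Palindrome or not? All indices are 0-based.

[0,19] '6'=='6' → l++,r--
[1,18] '9'=='9' → l++,r--
[2,17] '2'=='2' → l++,r--
[3,16] '9'=='9' → l++,r--
[4,15] '6'=='6' → l++,r--
[5,14] '6'=='6' → l++,r--
[6,13] '2'=='2' → l++,r--
[7,12] '4'=='4' → l++,r--
[8,11] '1'=='1' → l++,r--
[9,10] '8'!='1' → stop

not a palindrome (mismatch at 9,10)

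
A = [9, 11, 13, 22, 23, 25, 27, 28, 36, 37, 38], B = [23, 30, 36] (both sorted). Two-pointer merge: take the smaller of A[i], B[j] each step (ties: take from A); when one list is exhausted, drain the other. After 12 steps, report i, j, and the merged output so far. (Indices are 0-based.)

i=9, j=3, merged so far=[9, 11, 13, 22, 23, 23, 25, 27, 28, 30, 36, 36]

[i=0,j=0] A[i]=9<=B[j]=23 take 9 → i++
[i=1,j=0] A[i]=11<=B[j]=23 take 11 → i++
[i=2,j=0] A[i]=13<=B[j]=23 take 13 → i++
[i=3,j=0] A[i]=22<=B[j]=23 take 22 → i++
[i=4,j=0] A[i]=23<=B[j]=23 take 23 → i++
[i=5,j=0] A[i]=25>B[j]=23 take 23 → j++
[i=5,j=1] A[i]=25<=B[j]=30 take 25 → i++
[i=6,j=1] A[i]=27<=B[j]=30 take 27 → i++
[i=7,j=1] A[i]=28<=B[j]=30 take 28 → i++
[i=8,j=1] A[i]=36>B[j]=30 take 30 → j++
[i=8,j=2] A[i]=36<=B[j]=36 take 36 → i++
[i=9,j=2] A[i]=37>B[j]=36 take 36 → j++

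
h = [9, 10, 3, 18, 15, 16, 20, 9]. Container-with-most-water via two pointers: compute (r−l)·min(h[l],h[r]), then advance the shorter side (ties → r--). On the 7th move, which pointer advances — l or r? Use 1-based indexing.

l=1 r=8: min(9,9)*7=63 best=63 *, r--
l=1 r=7: min(9,20)*6=54 best=63, l++
l=2 r=7: min(10,20)*5=50 best=63, l++
l=3 r=7: min(3,20)*4=12 best=63, l++
l=4 r=7: min(18,20)*3=54 best=63, l++
l=5 r=7: min(15,20)*2=30 best=63, l++
l=6 r=7: min(16,20)*1=16 best=63, l++

l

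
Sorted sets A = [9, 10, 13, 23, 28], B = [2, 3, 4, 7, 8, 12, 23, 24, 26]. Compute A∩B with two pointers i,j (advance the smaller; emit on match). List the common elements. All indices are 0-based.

intersection = [23]

i=0 j=0: 9>2, j++
i=0 j=1: 9>3, j++
i=0 j=2: 9>4, j++
i=0 j=3: 9>7, j++
i=0 j=4: 9>8, j++
i=0 j=5: 9<12, i++
i=1 j=5: 10<12, i++
i=2 j=5: 13>12, j++
i=2 j=6: 13<23, i++
i=3 j=6: 23==23 emit, i++,j++
i=4 j=7: 28>24, j++
i=4 j=8: 28>26, j++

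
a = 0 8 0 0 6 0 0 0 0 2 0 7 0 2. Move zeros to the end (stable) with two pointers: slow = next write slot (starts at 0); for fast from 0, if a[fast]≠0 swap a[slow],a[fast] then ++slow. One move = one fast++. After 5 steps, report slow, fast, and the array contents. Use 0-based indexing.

slow=0 fast=0: a[fast]=0, fast++
slow=0 fast=1: a[fast]=8≠0 swap→a[0]=8, slow++,fast++
slow=1 fast=2: a[fast]=0, fast++
slow=1 fast=3: a[fast]=0, fast++
slow=1 fast=4: a[fast]=6≠0 swap→a[1]=6, slow++,fast++

slow=2, fast=5, a=[8, 6, 0, 0, 0, 0, 0, 0, 0, 2, 0, 7, 0, 2]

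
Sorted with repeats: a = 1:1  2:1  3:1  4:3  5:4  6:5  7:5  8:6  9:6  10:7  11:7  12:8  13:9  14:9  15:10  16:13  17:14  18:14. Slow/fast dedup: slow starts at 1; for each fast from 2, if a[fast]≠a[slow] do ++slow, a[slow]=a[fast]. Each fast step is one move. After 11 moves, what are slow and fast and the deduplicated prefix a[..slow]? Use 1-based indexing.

slow=1 fast=2: a[fast]=1=a[slow] dup, fast++
slow=1 fast=3: a[fast]=1=a[slow] dup, fast++
slow=1 fast=4: a[fast]=3≠a[slow]=1 write a[2]=3, slow++,fast++
slow=2 fast=5: a[fast]=4≠a[slow]=3 write a[3]=4, slow++,fast++
slow=3 fast=6: a[fast]=5≠a[slow]=4 write a[4]=5, slow++,fast++
slow=4 fast=7: a[fast]=5=a[slow] dup, fast++
slow=4 fast=8: a[fast]=6≠a[slow]=5 write a[5]=6, slow++,fast++
slow=5 fast=9: a[fast]=6=a[slow] dup, fast++
slow=5 fast=10: a[fast]=7≠a[slow]=6 write a[6]=7, slow++,fast++
slow=6 fast=11: a[fast]=7=a[slow] dup, fast++
slow=6 fast=12: a[fast]=8≠a[slow]=7 write a[7]=8, slow++,fast++

slow=7, fast=13, prefix=[1, 3, 4, 5, 6, 7, 8]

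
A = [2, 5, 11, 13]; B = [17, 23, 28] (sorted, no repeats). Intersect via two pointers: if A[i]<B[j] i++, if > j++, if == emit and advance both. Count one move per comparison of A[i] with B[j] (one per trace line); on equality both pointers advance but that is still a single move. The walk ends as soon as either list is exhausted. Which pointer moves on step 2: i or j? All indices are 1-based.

i=1 j=1: 2<17, i++
i=2 j=1: 5<17, i++

i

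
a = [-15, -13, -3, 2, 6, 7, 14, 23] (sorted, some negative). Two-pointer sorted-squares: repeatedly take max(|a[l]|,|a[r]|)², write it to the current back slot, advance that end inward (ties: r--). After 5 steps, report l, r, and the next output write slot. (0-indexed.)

[0,7] |-15|<=|23| out[7]=529 → r--
[0,6] |-15|>|14| out[6]=225 → l++
[1,6] |-13|<=|14| out[5]=196 → r--
[1,5] |-13|>|7| out[4]=169 → l++
[2,5] |-3|<=|7| out[3]=49 → r--

l=2, r=4, next write slot=2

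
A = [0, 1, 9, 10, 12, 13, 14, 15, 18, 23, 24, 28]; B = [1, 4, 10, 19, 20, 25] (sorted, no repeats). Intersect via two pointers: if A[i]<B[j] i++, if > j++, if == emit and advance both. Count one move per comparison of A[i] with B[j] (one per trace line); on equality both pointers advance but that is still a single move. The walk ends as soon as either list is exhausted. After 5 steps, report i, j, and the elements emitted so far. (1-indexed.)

i=1 j=1: 0<1, i++
i=2 j=1: 1==1 emit, i++,j++
i=3 j=2: 9>4, j++
i=3 j=3: 9<10, i++
i=4 j=3: 10==10 emit, i++,j++

i=5, j=4, emitted=[1, 10]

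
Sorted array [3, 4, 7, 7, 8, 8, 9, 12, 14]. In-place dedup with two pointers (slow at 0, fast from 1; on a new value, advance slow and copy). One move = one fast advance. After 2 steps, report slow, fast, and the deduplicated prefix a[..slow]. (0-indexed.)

(s=0,f=1) a[fast]=4≠a[slow]=3 write a[1]=4 → slow++,fast++
(s=1,f=2) a[fast]=7≠a[slow]=4 write a[2]=7 → slow++,fast++

slow=2, fast=3, prefix=[3, 4, 7]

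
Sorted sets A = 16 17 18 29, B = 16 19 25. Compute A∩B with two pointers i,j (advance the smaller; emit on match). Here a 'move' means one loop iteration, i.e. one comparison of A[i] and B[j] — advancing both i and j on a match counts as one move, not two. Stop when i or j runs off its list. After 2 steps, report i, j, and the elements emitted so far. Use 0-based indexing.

i=2, j=1, emitted=[16]

i=0 j=0: 16==16 emit, i++,j++
i=1 j=1: 17<19, i++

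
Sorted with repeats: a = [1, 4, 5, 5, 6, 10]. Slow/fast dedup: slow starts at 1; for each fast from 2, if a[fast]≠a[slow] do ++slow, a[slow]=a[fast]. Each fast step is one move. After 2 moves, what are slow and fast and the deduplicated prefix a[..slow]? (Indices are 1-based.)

slow=3, fast=4, prefix=[1, 4, 5]

slow=1 fast=2: a[fast]=4≠a[slow]=1 write a[2]=4, slow++,fast++
slow=2 fast=3: a[fast]=5≠a[slow]=4 write a[3]=5, slow++,fast++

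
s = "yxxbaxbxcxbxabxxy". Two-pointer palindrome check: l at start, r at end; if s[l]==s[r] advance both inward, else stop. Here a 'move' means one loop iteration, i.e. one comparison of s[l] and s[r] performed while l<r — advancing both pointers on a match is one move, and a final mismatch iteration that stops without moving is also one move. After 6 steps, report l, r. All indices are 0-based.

l=0 r=16: 'y'=='y', l++,r--
l=1 r=15: 'x'=='x', l++,r--
l=2 r=14: 'x'=='x', l++,r--
l=3 r=13: 'b'=='b', l++,r--
l=4 r=12: 'a'=='a', l++,r--
l=5 r=11: 'x'=='x', l++,r--

l=6, r=10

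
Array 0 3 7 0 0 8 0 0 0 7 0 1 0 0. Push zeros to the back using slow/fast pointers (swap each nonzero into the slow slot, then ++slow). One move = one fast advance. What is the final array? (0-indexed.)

slow=0 fast=0: a[fast]=0, fast++
slow=0 fast=1: a[fast]=3≠0 swap→a[0]=3, slow++,fast++
slow=1 fast=2: a[fast]=7≠0 swap→a[1]=7, slow++,fast++
slow=2 fast=3: a[fast]=0, fast++
slow=2 fast=4: a[fast]=0, fast++
slow=2 fast=5: a[fast]=8≠0 swap→a[2]=8, slow++,fast++
slow=3 fast=6: a[fast]=0, fast++
slow=3 fast=7: a[fast]=0, fast++
slow=3 fast=8: a[fast]=0, fast++
slow=3 fast=9: a[fast]=7≠0 swap→a[3]=7, slow++,fast++
slow=4 fast=10: a[fast]=0, fast++
slow=4 fast=11: a[fast]=1≠0 swap→a[4]=1, slow++,fast++
slow=5 fast=12: a[fast]=0, fast++
slow=5 fast=13: a[fast]=0, fast++

[3, 7, 8, 7, 1, 0, 0, 0, 0, 0, 0, 0, 0, 0]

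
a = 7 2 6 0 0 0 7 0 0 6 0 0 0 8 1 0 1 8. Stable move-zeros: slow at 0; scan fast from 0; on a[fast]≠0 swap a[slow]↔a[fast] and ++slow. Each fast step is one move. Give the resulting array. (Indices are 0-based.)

slow=0 fast=0: a[fast]=7≠0 swap→a[0]=7, slow++,fast++
slow=1 fast=1: a[fast]=2≠0 swap→a[1]=2, slow++,fast++
slow=2 fast=2: a[fast]=6≠0 swap→a[2]=6, slow++,fast++
slow=3 fast=3: a[fast]=0, fast++
slow=3 fast=4: a[fast]=0, fast++
slow=3 fast=5: a[fast]=0, fast++
slow=3 fast=6: a[fast]=7≠0 swap→a[3]=7, slow++,fast++
slow=4 fast=7: a[fast]=0, fast++
slow=4 fast=8: a[fast]=0, fast++
slow=4 fast=9: a[fast]=6≠0 swap→a[4]=6, slow++,fast++
slow=5 fast=10: a[fast]=0, fast++
slow=5 fast=11: a[fast]=0, fast++
slow=5 fast=12: a[fast]=0, fast++
slow=5 fast=13: a[fast]=8≠0 swap→a[5]=8, slow++,fast++
slow=6 fast=14: a[fast]=1≠0 swap→a[6]=1, slow++,fast++
slow=7 fast=15: a[fast]=0, fast++
slow=7 fast=16: a[fast]=1≠0 swap→a[7]=1, slow++,fast++
slow=8 fast=17: a[fast]=8≠0 swap→a[8]=8, slow++,fast++

[7, 2, 6, 7, 6, 8, 1, 1, 8, 0, 0, 0, 0, 0, 0, 0, 0, 0]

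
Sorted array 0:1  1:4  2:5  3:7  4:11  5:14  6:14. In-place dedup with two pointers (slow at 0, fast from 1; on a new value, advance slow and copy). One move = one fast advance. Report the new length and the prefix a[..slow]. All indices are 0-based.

length 6; prefix = [1, 4, 5, 7, 11, 14]

(s=0,f=1) a[fast]=4≠a[slow]=1 write a[1]=4 → slow++,fast++
(s=1,f=2) a[fast]=5≠a[slow]=4 write a[2]=5 → slow++,fast++
(s=2,f=3) a[fast]=7≠a[slow]=5 write a[3]=7 → slow++,fast++
(s=3,f=4) a[fast]=11≠a[slow]=7 write a[4]=11 → slow++,fast++
(s=4,f=5) a[fast]=14≠a[slow]=11 write a[5]=14 → slow++,fast++
(s=5,f=6) a[fast]=14=a[slow] dup → fast++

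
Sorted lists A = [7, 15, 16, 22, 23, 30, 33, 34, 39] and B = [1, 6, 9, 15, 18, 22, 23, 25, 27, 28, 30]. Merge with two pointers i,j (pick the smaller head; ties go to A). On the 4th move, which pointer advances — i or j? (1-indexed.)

j

i=1 j=1: A[i]=7>B[j]=1 take 1, j++
i=1 j=2: A[i]=7>B[j]=6 take 6, j++
i=1 j=3: A[i]=7<=B[j]=9 take 7, i++
i=2 j=3: A[i]=15>B[j]=9 take 9, j++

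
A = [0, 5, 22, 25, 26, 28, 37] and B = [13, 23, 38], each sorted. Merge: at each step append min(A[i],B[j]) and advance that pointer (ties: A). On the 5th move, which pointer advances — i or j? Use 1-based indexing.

j

[i=1,j=1] A[i]=0<=B[j]=13 take 0 → i++
[i=2,j=1] A[i]=5<=B[j]=13 take 5 → i++
[i=3,j=1] A[i]=22>B[j]=13 take 13 → j++
[i=3,j=2] A[i]=22<=B[j]=23 take 22 → i++
[i=4,j=2] A[i]=25>B[j]=23 take 23 → j++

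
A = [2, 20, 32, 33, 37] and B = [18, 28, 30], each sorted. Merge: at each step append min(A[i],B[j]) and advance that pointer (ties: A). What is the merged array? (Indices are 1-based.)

[i=1,j=1] A[i]=2<=B[j]=18 take 2 → i++
[i=2,j=1] A[i]=20>B[j]=18 take 18 → j++
[i=2,j=2] A[i]=20<=B[j]=28 take 20 → i++
[i=3,j=2] A[i]=32>B[j]=28 take 28 → j++
[i=3,j=3] A[i]=32>B[j]=30 take 30 → j++
[i=3,j=4] B done, take A[i]=32 → i++
[i=4,j=4] B done, take A[i]=33 → i++
[i=5,j=4] B done, take A[i]=37 → i++

[2, 18, 20, 28, 30, 32, 33, 37]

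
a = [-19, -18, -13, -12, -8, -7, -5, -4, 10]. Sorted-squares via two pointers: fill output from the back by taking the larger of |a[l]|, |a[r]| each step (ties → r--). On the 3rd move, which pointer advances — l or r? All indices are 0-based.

l=0 r=8: |-19|>|10| out[8]=361, l++
l=1 r=8: |-18|>|10| out[7]=324, l++
l=2 r=8: |-13|>|10| out[6]=169, l++

l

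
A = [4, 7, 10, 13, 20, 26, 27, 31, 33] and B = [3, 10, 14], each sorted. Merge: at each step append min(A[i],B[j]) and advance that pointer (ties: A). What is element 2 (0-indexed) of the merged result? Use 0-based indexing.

i=0 j=0: A[i]=4>B[j]=3 take 3, j++
i=0 j=1: A[i]=4<=B[j]=10 take 4, i++
i=1 j=1: A[i]=7<=B[j]=10 take 7, i++
i=2 j=1: A[i]=10<=B[j]=10 take 10, i++
i=3 j=1: A[i]=13>B[j]=10 take 10, j++
i=3 j=2: A[i]=13<=B[j]=14 take 13, i++
i=4 j=2: A[i]=20>B[j]=14 take 14, j++
i=4 j=3: B done, take A[i]=20, i++
i=5 j=3: B done, take A[i]=26, i++
i=6 j=3: B done, take A[i]=27, i++
i=7 j=3: B done, take A[i]=31, i++
i=8 j=3: B done, take A[i]=33, i++

merged[2] = 7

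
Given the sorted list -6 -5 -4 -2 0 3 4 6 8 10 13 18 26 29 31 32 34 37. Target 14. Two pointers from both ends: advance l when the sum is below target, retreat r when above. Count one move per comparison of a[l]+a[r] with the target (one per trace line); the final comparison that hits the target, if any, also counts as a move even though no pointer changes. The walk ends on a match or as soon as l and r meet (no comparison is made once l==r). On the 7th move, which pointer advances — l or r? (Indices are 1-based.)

l=1 r=18: -6+37=31 >14, r--
l=1 r=17: -6+34=28 >14, r--
l=1 r=16: -6+32=26 >14, r--
l=1 r=15: -6+31=25 >14, r--
l=1 r=14: -6+29=23 >14, r--
l=1 r=13: -6+26=20 >14, r--
l=1 r=12: -6+18=12 <14, l++

l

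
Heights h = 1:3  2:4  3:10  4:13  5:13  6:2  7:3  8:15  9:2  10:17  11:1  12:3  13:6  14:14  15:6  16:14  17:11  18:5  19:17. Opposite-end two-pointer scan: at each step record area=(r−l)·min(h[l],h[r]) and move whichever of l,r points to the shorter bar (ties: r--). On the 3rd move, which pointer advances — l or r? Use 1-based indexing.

[1,19] min(3,17)*18=54 best=54 * → l++
[2,19] min(4,17)*17=68 best=68 * → l++
[3,19] min(10,17)*16=160 best=160 * → l++

l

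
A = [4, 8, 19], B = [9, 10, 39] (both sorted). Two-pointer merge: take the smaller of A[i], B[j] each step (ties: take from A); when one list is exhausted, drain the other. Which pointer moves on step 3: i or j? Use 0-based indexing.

i=0 j=0: A[i]=4<=B[j]=9 take 4, i++
i=1 j=0: A[i]=8<=B[j]=9 take 8, i++
i=2 j=0: A[i]=19>B[j]=9 take 9, j++

j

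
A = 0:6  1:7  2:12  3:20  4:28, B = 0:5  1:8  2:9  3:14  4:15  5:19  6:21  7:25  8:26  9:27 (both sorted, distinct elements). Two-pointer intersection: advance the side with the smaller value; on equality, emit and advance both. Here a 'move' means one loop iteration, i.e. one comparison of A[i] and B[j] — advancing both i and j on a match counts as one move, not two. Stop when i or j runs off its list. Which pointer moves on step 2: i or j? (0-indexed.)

i=0 j=0: 6>5, j++
i=0 j=1: 6<8, i++

i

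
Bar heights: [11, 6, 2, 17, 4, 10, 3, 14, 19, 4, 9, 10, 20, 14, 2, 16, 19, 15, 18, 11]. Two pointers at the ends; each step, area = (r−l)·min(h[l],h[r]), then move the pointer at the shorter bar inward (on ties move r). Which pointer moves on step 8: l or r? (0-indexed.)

l=0 r=19: min(11,11)*19=209 best=209 *, r--
l=0 r=18: min(11,18)*18=198 best=209, l++
l=1 r=18: min(6,18)*17=102 best=209, l++
l=2 r=18: min(2,18)*16=32 best=209, l++
l=3 r=18: min(17,18)*15=255 best=255 *, l++
l=4 r=18: min(4,18)*14=56 best=255, l++
l=5 r=18: min(10,18)*13=130 best=255, l++
l=6 r=18: min(3,18)*12=36 best=255, l++

l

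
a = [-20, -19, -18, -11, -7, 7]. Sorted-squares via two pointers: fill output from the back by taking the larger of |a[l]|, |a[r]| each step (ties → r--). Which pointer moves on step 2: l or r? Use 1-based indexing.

l

[1,6] |-20|>|7| out[6]=400 → l++
[2,6] |-19|>|7| out[5]=361 → l++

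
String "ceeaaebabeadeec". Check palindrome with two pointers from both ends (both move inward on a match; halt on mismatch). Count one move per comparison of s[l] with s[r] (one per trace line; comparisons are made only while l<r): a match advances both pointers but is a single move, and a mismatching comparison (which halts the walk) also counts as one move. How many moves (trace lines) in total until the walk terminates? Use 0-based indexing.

4 moves

[0,14] 'c'=='c' → l++,r--
[1,13] 'e'=='e' → l++,r--
[2,12] 'e'=='e' → l++,r--
[3,11] 'a'!='d' → stop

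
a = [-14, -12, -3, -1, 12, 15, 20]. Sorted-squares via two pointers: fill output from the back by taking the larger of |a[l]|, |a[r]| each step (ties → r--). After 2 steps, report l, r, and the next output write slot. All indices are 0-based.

l=0 r=6: |-14|<=|20| out[6]=400, r--
l=0 r=5: |-14|<=|15| out[5]=225, r--

l=0, r=4, next write slot=4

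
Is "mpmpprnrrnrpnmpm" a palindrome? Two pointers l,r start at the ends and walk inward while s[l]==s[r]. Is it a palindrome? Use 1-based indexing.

not a palindrome (mismatch at 4,13)

[1,16] 'm'=='m' → l++,r--
[2,15] 'p'=='p' → l++,r--
[3,14] 'm'=='m' → l++,r--
[4,13] 'p'!='n' → stop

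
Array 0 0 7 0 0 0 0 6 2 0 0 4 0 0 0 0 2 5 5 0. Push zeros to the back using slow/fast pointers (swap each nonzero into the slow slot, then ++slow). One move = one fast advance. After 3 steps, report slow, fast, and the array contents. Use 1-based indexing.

(s=1,f=1) a[fast]=0 → fast++
(s=1,f=2) a[fast]=0 → fast++
(s=1,f=3) a[fast]=7≠0 swap→a[1]=7 → slow++,fast++

slow=2, fast=4, a=[7, 0, 0, 0, 0, 0, 0, 6, 2, 0, 0, 4, 0, 0, 0, 0, 2, 5, 5, 0]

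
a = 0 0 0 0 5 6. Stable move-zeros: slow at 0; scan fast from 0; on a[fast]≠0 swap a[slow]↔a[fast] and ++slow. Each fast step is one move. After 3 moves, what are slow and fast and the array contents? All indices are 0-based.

slow=0 fast=0: a[fast]=0, fast++
slow=0 fast=1: a[fast]=0, fast++
slow=0 fast=2: a[fast]=0, fast++

slow=0, fast=3, a=[0, 0, 0, 0, 5, 6]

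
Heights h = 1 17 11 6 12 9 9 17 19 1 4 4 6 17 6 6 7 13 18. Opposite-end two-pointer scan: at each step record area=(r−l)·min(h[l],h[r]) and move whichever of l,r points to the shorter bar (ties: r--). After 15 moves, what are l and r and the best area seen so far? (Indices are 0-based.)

l=0 r=18: min(1,18)*18=18 best=18 *, l++
l=1 r=18: min(17,18)*17=289 best=289 *, l++
l=2 r=18: min(11,18)*16=176 best=289, l++
l=3 r=18: min(6,18)*15=90 best=289, l++
l=4 r=18: min(12,18)*14=168 best=289, l++
l=5 r=18: min(9,18)*13=117 best=289, l++
l=6 r=18: min(9,18)*12=108 best=289, l++
l=7 r=18: min(17,18)*11=187 best=289, l++
l=8 r=18: min(19,18)*10=180 best=289, r--
l=8 r=17: min(19,13)*9=117 best=289, r--
l=8 r=16: min(19,7)*8=56 best=289, r--
l=8 r=15: min(19,6)*7=42 best=289, r--
l=8 r=14: min(19,6)*6=36 best=289, r--
l=8 r=13: min(19,17)*5=85 best=289, r--
l=8 r=12: min(19,6)*4=24 best=289, r--

l=8, r=11, best area=289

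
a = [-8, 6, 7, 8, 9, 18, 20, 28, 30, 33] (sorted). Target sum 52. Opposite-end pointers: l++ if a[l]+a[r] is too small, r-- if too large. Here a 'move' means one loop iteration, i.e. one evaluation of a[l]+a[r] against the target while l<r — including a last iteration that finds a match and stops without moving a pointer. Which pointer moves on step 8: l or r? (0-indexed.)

[0,9] -8+33=25 <52 → l++
[1,9] 6+33=39 <52 → l++
[2,9] 7+33=40 <52 → l++
[3,9] 8+33=41 <52 → l++
[4,9] 9+33=42 <52 → l++
[5,9] 18+33=51 <52 → l++
[6,9] 20+33=53 >52 → r--
[6,8] 20+30=50 <52 → l++

l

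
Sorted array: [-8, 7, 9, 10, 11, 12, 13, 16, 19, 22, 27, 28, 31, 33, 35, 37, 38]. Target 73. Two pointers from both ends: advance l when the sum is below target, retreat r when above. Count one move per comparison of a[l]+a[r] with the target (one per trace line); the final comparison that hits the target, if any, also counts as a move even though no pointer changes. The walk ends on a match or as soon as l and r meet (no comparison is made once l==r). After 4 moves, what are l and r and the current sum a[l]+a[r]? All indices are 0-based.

l=4, r=16, sum=49

[0,16] -8+38=30 <73 → l++
[1,16] 7+38=45 <73 → l++
[2,16] 9+38=47 <73 → l++
[3,16] 10+38=48 <73 → l++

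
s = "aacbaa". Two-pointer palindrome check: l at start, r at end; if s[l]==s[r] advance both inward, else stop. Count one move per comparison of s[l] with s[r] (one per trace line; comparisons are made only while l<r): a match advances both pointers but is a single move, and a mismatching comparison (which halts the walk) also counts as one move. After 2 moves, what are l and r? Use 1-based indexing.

l=1 r=6: 'a'=='a', l++,r--
l=2 r=5: 'a'=='a', l++,r--

l=3, r=4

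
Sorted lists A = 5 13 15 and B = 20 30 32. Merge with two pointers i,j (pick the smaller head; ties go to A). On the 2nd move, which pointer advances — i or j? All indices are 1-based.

[i=1,j=1] A[i]=5<=B[j]=20 take 5 → i++
[i=2,j=1] A[i]=13<=B[j]=20 take 13 → i++

i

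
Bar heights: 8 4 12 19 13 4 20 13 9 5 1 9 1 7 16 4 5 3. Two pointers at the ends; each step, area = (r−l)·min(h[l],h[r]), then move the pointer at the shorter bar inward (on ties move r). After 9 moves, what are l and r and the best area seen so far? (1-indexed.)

l=4, r=12, best area=176

[1,18] min(8,3)*17=51 best=51 * → r--
[1,17] min(8,5)*16=80 best=80 * → r--
[1,16] min(8,4)*15=60 best=80 → r--
[1,15] min(8,16)*14=112 best=112 * → l++
[2,15] min(4,16)*13=52 best=112 → l++
[3,15] min(12,16)*12=144 best=144 * → l++
[4,15] min(19,16)*11=176 best=176 * → r--
[4,14] min(19,7)*10=70 best=176 → r--
[4,13] min(19,1)*9=9 best=176 → r--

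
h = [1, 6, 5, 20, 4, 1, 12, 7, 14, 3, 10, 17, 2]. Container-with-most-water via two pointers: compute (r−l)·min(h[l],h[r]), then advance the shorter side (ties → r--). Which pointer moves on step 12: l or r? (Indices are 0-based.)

r

l=0 r=12: min(1,2)*12=12 best=12 *, l++
l=1 r=12: min(6,2)*11=22 best=22 *, r--
l=1 r=11: min(6,17)*10=60 best=60 *, l++
l=2 r=11: min(5,17)*9=45 best=60, l++
l=3 r=11: min(20,17)*8=136 best=136 *, r--
l=3 r=10: min(20,10)*7=70 best=136, r--
l=3 r=9: min(20,3)*6=18 best=136, r--
l=3 r=8: min(20,14)*5=70 best=136, r--
l=3 r=7: min(20,7)*4=28 best=136, r--
l=3 r=6: min(20,12)*3=36 best=136, r--
l=3 r=5: min(20,1)*2=2 best=136, r--
l=3 r=4: min(20,4)*1=4 best=136, r--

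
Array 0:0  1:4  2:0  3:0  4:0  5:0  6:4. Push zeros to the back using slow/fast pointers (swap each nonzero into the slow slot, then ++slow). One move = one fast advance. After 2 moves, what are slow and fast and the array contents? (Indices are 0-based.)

slow=1, fast=2, a=[4, 0, 0, 0, 0, 0, 4]

slow=0 fast=0: a[fast]=0, fast++
slow=0 fast=1: a[fast]=4≠0 swap→a[0]=4, slow++,fast++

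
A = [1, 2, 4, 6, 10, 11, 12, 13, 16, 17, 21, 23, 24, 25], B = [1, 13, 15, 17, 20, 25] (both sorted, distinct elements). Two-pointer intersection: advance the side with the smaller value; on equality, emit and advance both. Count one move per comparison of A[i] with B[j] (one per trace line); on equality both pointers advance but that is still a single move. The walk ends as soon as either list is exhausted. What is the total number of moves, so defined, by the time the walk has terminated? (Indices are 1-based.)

16 moves

i=1 j=1: 1==1 emit, i++,j++
i=2 j=2: 2<13, i++
i=3 j=2: 4<13, i++
i=4 j=2: 6<13, i++
i=5 j=2: 10<13, i++
i=6 j=2: 11<13, i++
i=7 j=2: 12<13, i++
i=8 j=2: 13==13 emit, i++,j++
i=9 j=3: 16>15, j++
i=9 j=4: 16<17, i++
i=10 j=4: 17==17 emit, i++,j++
i=11 j=5: 21>20, j++
i=11 j=6: 21<25, i++
i=12 j=6: 23<25, i++
i=13 j=6: 24<25, i++
i=14 j=6: 25==25 emit, i++,j++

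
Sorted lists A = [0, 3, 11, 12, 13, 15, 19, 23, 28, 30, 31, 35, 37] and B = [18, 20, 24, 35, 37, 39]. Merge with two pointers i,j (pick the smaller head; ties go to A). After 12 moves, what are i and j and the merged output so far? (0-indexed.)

i=0 j=0: A[i]=0<=B[j]=18 take 0, i++
i=1 j=0: A[i]=3<=B[j]=18 take 3, i++
i=2 j=0: A[i]=11<=B[j]=18 take 11, i++
i=3 j=0: A[i]=12<=B[j]=18 take 12, i++
i=4 j=0: A[i]=13<=B[j]=18 take 13, i++
i=5 j=0: A[i]=15<=B[j]=18 take 15, i++
i=6 j=0: A[i]=19>B[j]=18 take 18, j++
i=6 j=1: A[i]=19<=B[j]=20 take 19, i++
i=7 j=1: A[i]=23>B[j]=20 take 20, j++
i=7 j=2: A[i]=23<=B[j]=24 take 23, i++
i=8 j=2: A[i]=28>B[j]=24 take 24, j++
i=8 j=3: A[i]=28<=B[j]=35 take 28, i++

i=9, j=3, merged so far=[0, 3, 11, 12, 13, 15, 18, 19, 20, 23, 24, 28]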